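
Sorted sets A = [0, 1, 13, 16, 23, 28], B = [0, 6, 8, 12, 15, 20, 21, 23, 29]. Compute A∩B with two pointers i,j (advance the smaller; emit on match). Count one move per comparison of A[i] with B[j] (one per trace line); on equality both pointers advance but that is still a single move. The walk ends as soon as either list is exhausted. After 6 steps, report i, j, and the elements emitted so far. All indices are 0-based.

[i=0,j=0] 0==0 emit → i++,j++
[i=1,j=1] 1<6 → i++
[i=2,j=1] 13>6 → j++
[i=2,j=2] 13>8 → j++
[i=2,j=3] 13>12 → j++
[i=2,j=4] 13<15 → i++

i=3, j=4, emitted=[0]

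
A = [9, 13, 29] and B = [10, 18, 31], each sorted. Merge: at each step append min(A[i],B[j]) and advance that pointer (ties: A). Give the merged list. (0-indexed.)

[9, 10, 13, 18, 29, 31]

[i=0,j=0] A[i]=9<=B[j]=10 take 9 → i++
[i=1,j=0] A[i]=13>B[j]=10 take 10 → j++
[i=1,j=1] A[i]=13<=B[j]=18 take 13 → i++
[i=2,j=1] A[i]=29>B[j]=18 take 18 → j++
[i=2,j=2] A[i]=29<=B[j]=31 take 29 → i++
[i=3,j=2] A done, take B[j]=31 → j++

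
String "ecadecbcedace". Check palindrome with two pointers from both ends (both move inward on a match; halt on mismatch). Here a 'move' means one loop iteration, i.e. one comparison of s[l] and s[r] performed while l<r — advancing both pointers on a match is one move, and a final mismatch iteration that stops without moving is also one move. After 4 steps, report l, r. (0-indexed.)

l=4, r=8

[0,12] 'e'=='e' → l++,r--
[1,11] 'c'=='c' → l++,r--
[2,10] 'a'=='a' → l++,r--
[3,9] 'd'=='d' → l++,r--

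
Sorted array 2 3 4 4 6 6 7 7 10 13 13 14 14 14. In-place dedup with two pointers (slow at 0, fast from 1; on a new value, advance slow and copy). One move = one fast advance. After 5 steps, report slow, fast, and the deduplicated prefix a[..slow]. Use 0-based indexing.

slow=3, fast=6, prefix=[2, 3, 4, 6]

slow=0 fast=1: a[fast]=3≠a[slow]=2 write a[1]=3, slow++,fast++
slow=1 fast=2: a[fast]=4≠a[slow]=3 write a[2]=4, slow++,fast++
slow=2 fast=3: a[fast]=4=a[slow] dup, fast++
slow=2 fast=4: a[fast]=6≠a[slow]=4 write a[3]=6, slow++,fast++
slow=3 fast=5: a[fast]=6=a[slow] dup, fast++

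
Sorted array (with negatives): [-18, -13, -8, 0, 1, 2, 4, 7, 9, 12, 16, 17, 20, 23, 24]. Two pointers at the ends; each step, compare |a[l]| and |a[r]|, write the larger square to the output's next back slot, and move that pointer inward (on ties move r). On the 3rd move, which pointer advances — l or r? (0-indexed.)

r

[0,14] |-18|<=|24| out[14]=576 → r--
[0,13] |-18|<=|23| out[13]=529 → r--
[0,12] |-18|<=|20| out[12]=400 → r--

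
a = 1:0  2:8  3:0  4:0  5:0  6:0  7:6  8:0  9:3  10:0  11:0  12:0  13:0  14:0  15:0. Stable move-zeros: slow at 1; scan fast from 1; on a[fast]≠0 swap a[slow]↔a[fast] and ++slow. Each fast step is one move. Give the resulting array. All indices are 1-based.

[8, 6, 3, 0, 0, 0, 0, 0, 0, 0, 0, 0, 0, 0, 0]

(s=1,f=1) a[fast]=0 → fast++
(s=1,f=2) a[fast]=8≠0 swap→a[1]=8 → slow++,fast++
(s=2,f=3) a[fast]=0 → fast++
(s=2,f=4) a[fast]=0 → fast++
(s=2,f=5) a[fast]=0 → fast++
(s=2,f=6) a[fast]=0 → fast++
(s=2,f=7) a[fast]=6≠0 swap→a[2]=6 → slow++,fast++
(s=3,f=8) a[fast]=0 → fast++
(s=3,f=9) a[fast]=3≠0 swap→a[3]=3 → slow++,fast++
(s=4,f=10) a[fast]=0 → fast++
(s=4,f=11) a[fast]=0 → fast++
(s=4,f=12) a[fast]=0 → fast++
(s=4,f=13) a[fast]=0 → fast++
(s=4,f=14) a[fast]=0 → fast++
(s=4,f=15) a[fast]=0 → fast++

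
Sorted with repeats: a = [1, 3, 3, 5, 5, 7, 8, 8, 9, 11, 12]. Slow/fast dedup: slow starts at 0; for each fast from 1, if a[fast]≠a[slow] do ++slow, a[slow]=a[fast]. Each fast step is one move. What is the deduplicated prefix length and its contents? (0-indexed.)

(s=0,f=1) a[fast]=3≠a[slow]=1 write a[1]=3 → slow++,fast++
(s=1,f=2) a[fast]=3=a[slow] dup → fast++
(s=1,f=3) a[fast]=5≠a[slow]=3 write a[2]=5 → slow++,fast++
(s=2,f=4) a[fast]=5=a[slow] dup → fast++
(s=2,f=5) a[fast]=7≠a[slow]=5 write a[3]=7 → slow++,fast++
(s=3,f=6) a[fast]=8≠a[slow]=7 write a[4]=8 → slow++,fast++
(s=4,f=7) a[fast]=8=a[slow] dup → fast++
(s=4,f=8) a[fast]=9≠a[slow]=8 write a[5]=9 → slow++,fast++
(s=5,f=9) a[fast]=11≠a[slow]=9 write a[6]=11 → slow++,fast++
(s=6,f=10) a[fast]=12≠a[slow]=11 write a[7]=12 → slow++,fast++

length 8; prefix = [1, 3, 5, 7, 8, 9, 11, 12]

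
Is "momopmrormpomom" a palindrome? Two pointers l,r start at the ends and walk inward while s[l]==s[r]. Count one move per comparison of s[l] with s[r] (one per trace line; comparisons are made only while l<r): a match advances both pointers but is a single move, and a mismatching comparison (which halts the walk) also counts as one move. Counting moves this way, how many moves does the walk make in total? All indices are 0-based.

7 moves

[0,14] 'm'=='m' → l++,r--
[1,13] 'o'=='o' → l++,r--
[2,12] 'm'=='m' → l++,r--
[3,11] 'o'=='o' → l++,r--
[4,10] 'p'=='p' → l++,r--
[5,9] 'm'=='m' → l++,r--
[6,8] 'r'=='r' → l++,r--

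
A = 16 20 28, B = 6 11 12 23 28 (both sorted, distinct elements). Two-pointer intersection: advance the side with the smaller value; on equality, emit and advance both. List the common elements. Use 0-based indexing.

[i=0,j=0] 16>6 → j++
[i=0,j=1] 16>11 → j++
[i=0,j=2] 16>12 → j++
[i=0,j=3] 16<23 → i++
[i=1,j=3] 20<23 → i++
[i=2,j=3] 28>23 → j++
[i=2,j=4] 28==28 emit → i++,j++

intersection = [28]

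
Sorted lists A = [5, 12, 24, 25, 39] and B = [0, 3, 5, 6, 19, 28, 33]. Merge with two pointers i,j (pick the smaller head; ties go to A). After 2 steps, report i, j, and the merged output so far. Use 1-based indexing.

i=1 j=1: A[i]=5>B[j]=0 take 0, j++
i=1 j=2: A[i]=5>B[j]=3 take 3, j++

i=1, j=3, merged so far=[0, 3]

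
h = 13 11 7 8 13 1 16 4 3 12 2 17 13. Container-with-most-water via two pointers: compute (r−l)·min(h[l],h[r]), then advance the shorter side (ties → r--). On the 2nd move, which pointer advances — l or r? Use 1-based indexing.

[1,13] min(13,13)*12=156 best=156 * → r--
[1,12] min(13,17)*11=143 best=156 → l++

l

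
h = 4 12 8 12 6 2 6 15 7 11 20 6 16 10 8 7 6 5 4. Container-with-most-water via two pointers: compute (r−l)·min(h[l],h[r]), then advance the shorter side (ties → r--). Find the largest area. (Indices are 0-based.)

max area = 132

l=0 r=18: min(4,4)*18=72 best=72 *, r--
l=0 r=17: min(4,5)*17=68 best=72, l++
l=1 r=17: min(12,5)*16=80 best=80 *, r--
l=1 r=16: min(12,6)*15=90 best=90 *, r--
l=1 r=15: min(12,7)*14=98 best=98 *, r--
l=1 r=14: min(12,8)*13=104 best=104 *, r--
l=1 r=13: min(12,10)*12=120 best=120 *, r--
l=1 r=12: min(12,16)*11=132 best=132 *, l++
l=2 r=12: min(8,16)*10=80 best=132, l++
l=3 r=12: min(12,16)*9=108 best=132, l++
l=4 r=12: min(6,16)*8=48 best=132, l++
l=5 r=12: min(2,16)*7=14 best=132, l++
l=6 r=12: min(6,16)*6=36 best=132, l++
l=7 r=12: min(15,16)*5=75 best=132, l++
l=8 r=12: min(7,16)*4=28 best=132, l++
l=9 r=12: min(11,16)*3=33 best=132, l++
l=10 r=12: min(20,16)*2=32 best=132, r--
l=10 r=11: min(20,6)*1=6 best=132, r--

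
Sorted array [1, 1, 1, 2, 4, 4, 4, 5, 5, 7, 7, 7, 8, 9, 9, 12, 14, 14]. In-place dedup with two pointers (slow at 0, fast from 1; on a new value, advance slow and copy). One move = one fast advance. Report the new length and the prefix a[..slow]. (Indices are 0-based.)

slow=0 fast=1: a[fast]=1=a[slow] dup, fast++
slow=0 fast=2: a[fast]=1=a[slow] dup, fast++
slow=0 fast=3: a[fast]=2≠a[slow]=1 write a[1]=2, slow++,fast++
slow=1 fast=4: a[fast]=4≠a[slow]=2 write a[2]=4, slow++,fast++
slow=2 fast=5: a[fast]=4=a[slow] dup, fast++
slow=2 fast=6: a[fast]=4=a[slow] dup, fast++
slow=2 fast=7: a[fast]=5≠a[slow]=4 write a[3]=5, slow++,fast++
slow=3 fast=8: a[fast]=5=a[slow] dup, fast++
slow=3 fast=9: a[fast]=7≠a[slow]=5 write a[4]=7, slow++,fast++
slow=4 fast=10: a[fast]=7=a[slow] dup, fast++
slow=4 fast=11: a[fast]=7=a[slow] dup, fast++
slow=4 fast=12: a[fast]=8≠a[slow]=7 write a[5]=8, slow++,fast++
slow=5 fast=13: a[fast]=9≠a[slow]=8 write a[6]=9, slow++,fast++
slow=6 fast=14: a[fast]=9=a[slow] dup, fast++
slow=6 fast=15: a[fast]=12≠a[slow]=9 write a[7]=12, slow++,fast++
slow=7 fast=16: a[fast]=14≠a[slow]=12 write a[8]=14, slow++,fast++
slow=8 fast=17: a[fast]=14=a[slow] dup, fast++

length 9; prefix = [1, 2, 4, 5, 7, 8, 9, 12, 14]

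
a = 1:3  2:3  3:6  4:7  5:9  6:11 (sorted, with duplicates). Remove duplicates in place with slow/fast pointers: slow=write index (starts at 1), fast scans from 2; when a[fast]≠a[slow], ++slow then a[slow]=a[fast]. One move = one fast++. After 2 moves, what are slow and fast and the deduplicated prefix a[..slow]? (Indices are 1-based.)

slow=2, fast=4, prefix=[3, 6]

(s=1,f=2) a[fast]=3=a[slow] dup → fast++
(s=1,f=3) a[fast]=6≠a[slow]=3 write a[2]=6 → slow++,fast++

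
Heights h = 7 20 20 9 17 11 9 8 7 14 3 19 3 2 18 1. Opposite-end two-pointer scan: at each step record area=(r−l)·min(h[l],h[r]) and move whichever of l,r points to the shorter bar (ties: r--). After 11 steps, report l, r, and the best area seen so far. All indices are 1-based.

[1,16] min(7,1)*15=15 best=15 * → r--
[1,15] min(7,18)*14=98 best=98 * → l++
[2,15] min(20,18)*13=234 best=234 * → r--
[2,14] min(20,2)*12=24 best=234 → r--
[2,13] min(20,3)*11=33 best=234 → r--
[2,12] min(20,19)*10=190 best=234 → r--
[2,11] min(20,3)*9=27 best=234 → r--
[2,10] min(20,14)*8=112 best=234 → r--
[2,9] min(20,7)*7=49 best=234 → r--
[2,8] min(20,8)*6=48 best=234 → r--
[2,7] min(20,9)*5=45 best=234 → r--

l=2, r=6, best area=234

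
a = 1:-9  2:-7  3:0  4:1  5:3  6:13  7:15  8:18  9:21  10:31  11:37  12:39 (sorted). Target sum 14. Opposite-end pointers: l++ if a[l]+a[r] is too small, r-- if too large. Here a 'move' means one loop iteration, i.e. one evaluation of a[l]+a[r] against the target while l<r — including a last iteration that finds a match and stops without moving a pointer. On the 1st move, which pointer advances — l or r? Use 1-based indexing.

l=1 r=12: -9+39=30 >14, r--

r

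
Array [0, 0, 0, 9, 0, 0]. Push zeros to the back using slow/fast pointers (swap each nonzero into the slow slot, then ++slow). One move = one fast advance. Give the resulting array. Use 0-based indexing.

[9, 0, 0, 0, 0, 0]

(s=0,f=0) a[fast]=0 → fast++
(s=0,f=1) a[fast]=0 → fast++
(s=0,f=2) a[fast]=0 → fast++
(s=0,f=3) a[fast]=9≠0 swap→a[0]=9 → slow++,fast++
(s=1,f=4) a[fast]=0 → fast++
(s=1,f=5) a[fast]=0 → fast++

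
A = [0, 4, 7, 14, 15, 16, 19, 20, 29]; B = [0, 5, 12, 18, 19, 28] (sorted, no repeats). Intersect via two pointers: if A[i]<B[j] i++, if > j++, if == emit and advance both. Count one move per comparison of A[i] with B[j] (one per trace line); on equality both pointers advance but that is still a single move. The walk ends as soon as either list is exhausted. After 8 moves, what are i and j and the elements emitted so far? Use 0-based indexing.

i=0 j=0: 0==0 emit, i++,j++
i=1 j=1: 4<5, i++
i=2 j=1: 7>5, j++
i=2 j=2: 7<12, i++
i=3 j=2: 14>12, j++
i=3 j=3: 14<18, i++
i=4 j=3: 15<18, i++
i=5 j=3: 16<18, i++

i=6, j=3, emitted=[0]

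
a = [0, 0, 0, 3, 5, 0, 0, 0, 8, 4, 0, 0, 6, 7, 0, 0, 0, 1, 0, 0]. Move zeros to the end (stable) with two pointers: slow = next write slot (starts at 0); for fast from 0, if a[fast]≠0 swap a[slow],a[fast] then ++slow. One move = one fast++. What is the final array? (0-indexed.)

slow=0 fast=0: a[fast]=0, fast++
slow=0 fast=1: a[fast]=0, fast++
slow=0 fast=2: a[fast]=0, fast++
slow=0 fast=3: a[fast]=3≠0 swap→a[0]=3, slow++,fast++
slow=1 fast=4: a[fast]=5≠0 swap→a[1]=5, slow++,fast++
slow=2 fast=5: a[fast]=0, fast++
slow=2 fast=6: a[fast]=0, fast++
slow=2 fast=7: a[fast]=0, fast++
slow=2 fast=8: a[fast]=8≠0 swap→a[2]=8, slow++,fast++
slow=3 fast=9: a[fast]=4≠0 swap→a[3]=4, slow++,fast++
slow=4 fast=10: a[fast]=0, fast++
slow=4 fast=11: a[fast]=0, fast++
slow=4 fast=12: a[fast]=6≠0 swap→a[4]=6, slow++,fast++
slow=5 fast=13: a[fast]=7≠0 swap→a[5]=7, slow++,fast++
slow=6 fast=14: a[fast]=0, fast++
slow=6 fast=15: a[fast]=0, fast++
slow=6 fast=16: a[fast]=0, fast++
slow=6 fast=17: a[fast]=1≠0 swap→a[6]=1, slow++,fast++
slow=7 fast=18: a[fast]=0, fast++
slow=7 fast=19: a[fast]=0, fast++

[3, 5, 8, 4, 6, 7, 1, 0, 0, 0, 0, 0, 0, 0, 0, 0, 0, 0, 0, 0]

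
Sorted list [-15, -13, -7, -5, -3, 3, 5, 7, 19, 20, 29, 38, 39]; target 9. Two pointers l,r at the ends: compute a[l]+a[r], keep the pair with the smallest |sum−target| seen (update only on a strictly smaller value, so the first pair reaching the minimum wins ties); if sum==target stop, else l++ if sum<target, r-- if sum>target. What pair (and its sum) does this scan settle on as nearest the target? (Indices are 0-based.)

l=0 r=12: -15+39=24 d=15 *, r--
l=0 r=11: -15+38=23 d=14 *, r--
l=0 r=10: -15+29=14 d=5 *, r--
l=0 r=9: -15+20=5 d=4 *, l++
l=1 r=9: -13+20=7 d=2 *, l++
l=2 r=9: -7+20=13 d=4, r--
l=2 r=8: -7+19=12 d=3, r--
l=2 r=7: -7+7=0 d=9, l++
l=3 r=7: -5+7=2 d=7, l++
l=4 r=7: -3+7=4 d=5, l++
l=5 r=7: 3+7=10 d=1 *, r--
l=5 r=6: 3+5=8 d=1, l++

pair (3, 7) with sum 10 (|Δ|=1)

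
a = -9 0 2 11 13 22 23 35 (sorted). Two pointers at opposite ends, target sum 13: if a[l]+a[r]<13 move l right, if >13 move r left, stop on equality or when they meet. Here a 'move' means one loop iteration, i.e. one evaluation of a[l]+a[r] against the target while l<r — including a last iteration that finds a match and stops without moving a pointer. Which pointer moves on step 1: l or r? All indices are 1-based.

r

l=1 r=8: -9+35=26 >13, r--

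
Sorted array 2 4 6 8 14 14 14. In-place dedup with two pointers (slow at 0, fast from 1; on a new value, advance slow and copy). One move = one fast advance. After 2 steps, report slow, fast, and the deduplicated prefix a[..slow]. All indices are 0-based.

slow=2, fast=3, prefix=[2, 4, 6]

slow=0 fast=1: a[fast]=4≠a[slow]=2 write a[1]=4, slow++,fast++
slow=1 fast=2: a[fast]=6≠a[slow]=4 write a[2]=6, slow++,fast++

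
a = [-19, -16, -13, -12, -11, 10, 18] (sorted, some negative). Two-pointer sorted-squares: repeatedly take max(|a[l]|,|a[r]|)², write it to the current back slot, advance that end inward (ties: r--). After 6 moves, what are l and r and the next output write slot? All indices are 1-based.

l=6, r=6, next write slot=1

[1,7] |-19|>|18| out[7]=361 → l++
[2,7] |-16|<=|18| out[6]=324 → r--
[2,6] |-16|>|10| out[5]=256 → l++
[3,6] |-13|>|10| out[4]=169 → l++
[4,6] |-12|>|10| out[3]=144 → l++
[5,6] |-11|>|10| out[2]=121 → l++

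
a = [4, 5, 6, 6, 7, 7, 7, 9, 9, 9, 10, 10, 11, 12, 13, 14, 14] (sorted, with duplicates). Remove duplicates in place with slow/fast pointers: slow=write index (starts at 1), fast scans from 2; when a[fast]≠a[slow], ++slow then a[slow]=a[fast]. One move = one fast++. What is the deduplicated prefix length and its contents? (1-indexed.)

length 10; prefix = [4, 5, 6, 7, 9, 10, 11, 12, 13, 14]

slow=1 fast=2: a[fast]=5≠a[slow]=4 write a[2]=5, slow++,fast++
slow=2 fast=3: a[fast]=6≠a[slow]=5 write a[3]=6, slow++,fast++
slow=3 fast=4: a[fast]=6=a[slow] dup, fast++
slow=3 fast=5: a[fast]=7≠a[slow]=6 write a[4]=7, slow++,fast++
slow=4 fast=6: a[fast]=7=a[slow] dup, fast++
slow=4 fast=7: a[fast]=7=a[slow] dup, fast++
slow=4 fast=8: a[fast]=9≠a[slow]=7 write a[5]=9, slow++,fast++
slow=5 fast=9: a[fast]=9=a[slow] dup, fast++
slow=5 fast=10: a[fast]=9=a[slow] dup, fast++
slow=5 fast=11: a[fast]=10≠a[slow]=9 write a[6]=10, slow++,fast++
slow=6 fast=12: a[fast]=10=a[slow] dup, fast++
slow=6 fast=13: a[fast]=11≠a[slow]=10 write a[7]=11, slow++,fast++
slow=7 fast=14: a[fast]=12≠a[slow]=11 write a[8]=12, slow++,fast++
slow=8 fast=15: a[fast]=13≠a[slow]=12 write a[9]=13, slow++,fast++
slow=9 fast=16: a[fast]=14≠a[slow]=13 write a[10]=14, slow++,fast++
slow=10 fast=17: a[fast]=14=a[slow] dup, fast++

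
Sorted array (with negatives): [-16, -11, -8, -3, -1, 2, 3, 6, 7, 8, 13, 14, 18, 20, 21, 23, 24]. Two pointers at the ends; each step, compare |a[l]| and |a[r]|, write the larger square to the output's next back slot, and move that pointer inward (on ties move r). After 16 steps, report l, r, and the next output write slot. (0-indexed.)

l=4, r=4, next write slot=0

l=0 r=16: |-16|<=|24| out[16]=576, r--
l=0 r=15: |-16|<=|23| out[15]=529, r--
l=0 r=14: |-16|<=|21| out[14]=441, r--
l=0 r=13: |-16|<=|20| out[13]=400, r--
l=0 r=12: |-16|<=|18| out[12]=324, r--
l=0 r=11: |-16|>|14| out[11]=256, l++
l=1 r=11: |-11|<=|14| out[10]=196, r--
l=1 r=10: |-11|<=|13| out[9]=169, r--
l=1 r=9: |-11|>|8| out[8]=121, l++
l=2 r=9: |-8|<=|8| out[7]=64, r--
l=2 r=8: |-8|>|7| out[6]=64, l++
l=3 r=8: |-3|<=|7| out[5]=49, r--
l=3 r=7: |-3|<=|6| out[4]=36, r--
l=3 r=6: |-3|<=|3| out[3]=9, r--
l=3 r=5: |-3|>|2| out[2]=9, l++
l=4 r=5: |-1|<=|2| out[1]=4, r--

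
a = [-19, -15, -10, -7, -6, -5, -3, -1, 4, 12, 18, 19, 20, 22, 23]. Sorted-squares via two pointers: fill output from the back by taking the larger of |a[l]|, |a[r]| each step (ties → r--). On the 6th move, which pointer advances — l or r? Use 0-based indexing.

r

l=0 r=14: |-19|<=|23| out[14]=529, r--
l=0 r=13: |-19|<=|22| out[13]=484, r--
l=0 r=12: |-19|<=|20| out[12]=400, r--
l=0 r=11: |-19|<=|19| out[11]=361, r--
l=0 r=10: |-19|>|18| out[10]=361, l++
l=1 r=10: |-15|<=|18| out[9]=324, r--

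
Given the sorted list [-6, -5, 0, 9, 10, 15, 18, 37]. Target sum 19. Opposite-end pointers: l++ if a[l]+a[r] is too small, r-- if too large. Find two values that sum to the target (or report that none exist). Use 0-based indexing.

l=0 r=7: -6+37=31 >19, r--
l=0 r=6: -6+18=12 <19, l++
l=1 r=6: -5+18=13 <19, l++
l=2 r=6: 0+18=18 <19, l++
l=3 r=6: 9+18=27 >19, r--
l=3 r=5: 9+15=24 >19, r--
l=3 r=4: 9+10=19, found

(9, 10)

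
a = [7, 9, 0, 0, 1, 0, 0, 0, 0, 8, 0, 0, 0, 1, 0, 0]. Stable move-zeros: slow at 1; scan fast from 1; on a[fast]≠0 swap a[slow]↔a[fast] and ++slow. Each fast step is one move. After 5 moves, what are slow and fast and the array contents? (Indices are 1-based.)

slow=4, fast=6, a=[7, 9, 1, 0, 0, 0, 0, 0, 0, 8, 0, 0, 0, 1, 0, 0]

(s=1,f=1) a[fast]=7≠0 swap→a[1]=7 → slow++,fast++
(s=2,f=2) a[fast]=9≠0 swap→a[2]=9 → slow++,fast++
(s=3,f=3) a[fast]=0 → fast++
(s=3,f=4) a[fast]=0 → fast++
(s=3,f=5) a[fast]=1≠0 swap→a[3]=1 → slow++,fast++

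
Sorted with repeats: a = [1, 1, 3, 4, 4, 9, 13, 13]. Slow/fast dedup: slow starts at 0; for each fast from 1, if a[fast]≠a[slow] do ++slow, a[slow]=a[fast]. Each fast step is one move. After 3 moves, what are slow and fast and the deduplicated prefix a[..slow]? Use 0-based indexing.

slow=2, fast=4, prefix=[1, 3, 4]

slow=0 fast=1: a[fast]=1=a[slow] dup, fast++
slow=0 fast=2: a[fast]=3≠a[slow]=1 write a[1]=3, slow++,fast++
slow=1 fast=3: a[fast]=4≠a[slow]=3 write a[2]=4, slow++,fast++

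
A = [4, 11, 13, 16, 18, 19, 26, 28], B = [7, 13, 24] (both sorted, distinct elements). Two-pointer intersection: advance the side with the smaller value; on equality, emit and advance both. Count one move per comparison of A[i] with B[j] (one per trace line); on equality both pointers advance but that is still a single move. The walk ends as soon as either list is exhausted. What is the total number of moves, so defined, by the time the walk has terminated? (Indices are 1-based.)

i=1 j=1: 4<7, i++
i=2 j=1: 11>7, j++
i=2 j=2: 11<13, i++
i=3 j=2: 13==13 emit, i++,j++
i=4 j=3: 16<24, i++
i=5 j=3: 18<24, i++
i=6 j=3: 19<24, i++
i=7 j=3: 26>24, j++

8 moves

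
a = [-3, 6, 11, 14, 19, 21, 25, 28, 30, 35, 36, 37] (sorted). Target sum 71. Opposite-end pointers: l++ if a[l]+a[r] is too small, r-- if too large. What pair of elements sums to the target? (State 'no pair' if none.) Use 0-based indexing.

(35, 36)

[0,11] -3+37=34 <71 → l++
[1,11] 6+37=43 <71 → l++
[2,11] 11+37=48 <71 → l++
[3,11] 14+37=51 <71 → l++
[4,11] 19+37=56 <71 → l++
[5,11] 21+37=58 <71 → l++
[6,11] 25+37=62 <71 → l++
[7,11] 28+37=65 <71 → l++
[8,11] 30+37=67 <71 → l++
[9,11] 35+37=72 >71 → r--
[9,10] 35+36=71 → found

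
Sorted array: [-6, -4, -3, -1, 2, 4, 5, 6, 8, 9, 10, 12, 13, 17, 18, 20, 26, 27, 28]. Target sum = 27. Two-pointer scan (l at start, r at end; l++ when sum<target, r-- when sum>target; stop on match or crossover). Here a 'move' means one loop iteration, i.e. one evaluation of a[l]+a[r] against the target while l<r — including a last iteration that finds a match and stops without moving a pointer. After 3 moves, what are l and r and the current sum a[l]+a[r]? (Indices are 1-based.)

l=1 r=19: -6+28=22 <27, l++
l=2 r=19: -4+28=24 <27, l++
l=3 r=19: -3+28=25 <27, l++

l=4, r=19, sum=27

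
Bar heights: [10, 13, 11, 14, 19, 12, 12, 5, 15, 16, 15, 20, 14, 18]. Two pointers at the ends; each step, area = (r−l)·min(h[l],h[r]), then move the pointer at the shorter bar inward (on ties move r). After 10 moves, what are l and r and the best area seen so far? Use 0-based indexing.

l=8, r=11, best area=162

l=0 r=13: min(10,18)*13=130 best=130 *, l++
l=1 r=13: min(13,18)*12=156 best=156 *, l++
l=2 r=13: min(11,18)*11=121 best=156, l++
l=3 r=13: min(14,18)*10=140 best=156, l++
l=4 r=13: min(19,18)*9=162 best=162 *, r--
l=4 r=12: min(19,14)*8=112 best=162, r--
l=4 r=11: min(19,20)*7=133 best=162, l++
l=5 r=11: min(12,20)*6=72 best=162, l++
l=6 r=11: min(12,20)*5=60 best=162, l++
l=7 r=11: min(5,20)*4=20 best=162, l++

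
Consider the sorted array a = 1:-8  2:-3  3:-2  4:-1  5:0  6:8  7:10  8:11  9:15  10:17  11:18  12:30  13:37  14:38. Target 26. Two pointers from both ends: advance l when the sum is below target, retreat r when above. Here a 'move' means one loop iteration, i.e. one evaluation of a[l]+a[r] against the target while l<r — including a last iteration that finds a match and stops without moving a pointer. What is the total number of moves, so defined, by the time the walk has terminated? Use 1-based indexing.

9 moves

[1,14] -8+38=30 >26 → r--
[1,13] -8+37=29 >26 → r--
[1,12] -8+30=22 <26 → l++
[2,12] -3+30=27 >26 → r--
[2,11] -3+18=15 <26 → l++
[3,11] -2+18=16 <26 → l++
[4,11] -1+18=17 <26 → l++
[5,11] 0+18=18 <26 → l++
[6,11] 8+18=26 → found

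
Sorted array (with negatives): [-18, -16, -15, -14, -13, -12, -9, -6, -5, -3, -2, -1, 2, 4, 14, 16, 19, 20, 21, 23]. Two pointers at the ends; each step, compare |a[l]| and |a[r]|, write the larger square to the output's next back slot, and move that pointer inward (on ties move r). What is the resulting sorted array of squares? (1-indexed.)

[1, 4, 4, 9, 16, 25, 36, 81, 144, 169, 196, 196, 225, 256, 256, 324, 361, 400, 441, 529]

l=1 r=20: |-18|<=|23| out[20]=529, r--
l=1 r=19: |-18|<=|21| out[19]=441, r--
l=1 r=18: |-18|<=|20| out[18]=400, r--
l=1 r=17: |-18|<=|19| out[17]=361, r--
l=1 r=16: |-18|>|16| out[16]=324, l++
l=2 r=16: |-16|<=|16| out[15]=256, r--
l=2 r=15: |-16|>|14| out[14]=256, l++
l=3 r=15: |-15|>|14| out[13]=225, l++
l=4 r=15: |-14|<=|14| out[12]=196, r--
l=4 r=14: |-14|>|4| out[11]=196, l++
l=5 r=14: |-13|>|4| out[10]=169, l++
l=6 r=14: |-12|>|4| out[9]=144, l++
l=7 r=14: |-9|>|4| out[8]=81, l++
l=8 r=14: |-6|>|4| out[7]=36, l++
l=9 r=14: |-5|>|4| out[6]=25, l++
l=10 r=14: |-3|<=|4| out[5]=16, r--
l=10 r=13: |-3|>|2| out[4]=9, l++
l=11 r=13: |-2|<=|2| out[3]=4, r--
l=11 r=12: |-2|>|-1| out[2]=4, l++
l=12 r=12: |-1|<=|-1| out[1]=1, r--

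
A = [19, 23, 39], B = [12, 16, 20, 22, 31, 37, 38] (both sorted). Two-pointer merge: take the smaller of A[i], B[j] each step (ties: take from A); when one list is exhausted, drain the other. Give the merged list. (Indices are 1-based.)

[12, 16, 19, 20, 22, 23, 31, 37, 38, 39]

i=1 j=1: A[i]=19>B[j]=12 take 12, j++
i=1 j=2: A[i]=19>B[j]=16 take 16, j++
i=1 j=3: A[i]=19<=B[j]=20 take 19, i++
i=2 j=3: A[i]=23>B[j]=20 take 20, j++
i=2 j=4: A[i]=23>B[j]=22 take 22, j++
i=2 j=5: A[i]=23<=B[j]=31 take 23, i++
i=3 j=5: A[i]=39>B[j]=31 take 31, j++
i=3 j=6: A[i]=39>B[j]=37 take 37, j++
i=3 j=7: A[i]=39>B[j]=38 take 38, j++
i=3 j=8: B done, take A[i]=39, i++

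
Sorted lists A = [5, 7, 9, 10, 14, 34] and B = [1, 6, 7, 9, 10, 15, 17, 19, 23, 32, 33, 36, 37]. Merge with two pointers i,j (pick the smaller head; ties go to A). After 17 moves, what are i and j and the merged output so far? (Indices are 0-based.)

i=0 j=0: A[i]=5>B[j]=1 take 1, j++
i=0 j=1: A[i]=5<=B[j]=6 take 5, i++
i=1 j=1: A[i]=7>B[j]=6 take 6, j++
i=1 j=2: A[i]=7<=B[j]=7 take 7, i++
i=2 j=2: A[i]=9>B[j]=7 take 7, j++
i=2 j=3: A[i]=9<=B[j]=9 take 9, i++
i=3 j=3: A[i]=10>B[j]=9 take 9, j++
i=3 j=4: A[i]=10<=B[j]=10 take 10, i++
i=4 j=4: A[i]=14>B[j]=10 take 10, j++
i=4 j=5: A[i]=14<=B[j]=15 take 14, i++
i=5 j=5: A[i]=34>B[j]=15 take 15, j++
i=5 j=6: A[i]=34>B[j]=17 take 17, j++
i=5 j=7: A[i]=34>B[j]=19 take 19, j++
i=5 j=8: A[i]=34>B[j]=23 take 23, j++
i=5 j=9: A[i]=34>B[j]=32 take 32, j++
i=5 j=10: A[i]=34>B[j]=33 take 33, j++
i=5 j=11: A[i]=34<=B[j]=36 take 34, i++

i=6, j=11, merged so far=[1, 5, 6, 7, 7, 9, 9, 10, 10, 14, 15, 17, 19, 23, 32, 33, 34]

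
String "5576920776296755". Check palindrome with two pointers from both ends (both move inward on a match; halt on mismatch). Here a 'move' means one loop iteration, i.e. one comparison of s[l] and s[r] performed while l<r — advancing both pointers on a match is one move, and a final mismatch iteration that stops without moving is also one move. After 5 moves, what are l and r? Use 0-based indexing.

l=0 r=15: '5'=='5', l++,r--
l=1 r=14: '5'=='5', l++,r--
l=2 r=13: '7'=='7', l++,r--
l=3 r=12: '6'=='6', l++,r--
l=4 r=11: '9'=='9', l++,r--

l=5, r=10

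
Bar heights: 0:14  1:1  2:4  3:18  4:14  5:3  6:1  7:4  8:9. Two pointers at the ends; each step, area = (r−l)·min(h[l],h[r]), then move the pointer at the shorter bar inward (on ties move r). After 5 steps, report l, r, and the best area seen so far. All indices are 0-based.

l=0, r=3, best area=72

[0,8] min(14,9)*8=72 best=72 * → r--
[0,7] min(14,4)*7=28 best=72 → r--
[0,6] min(14,1)*6=6 best=72 → r--
[0,5] min(14,3)*5=15 best=72 → r--
[0,4] min(14,14)*4=56 best=72 → r--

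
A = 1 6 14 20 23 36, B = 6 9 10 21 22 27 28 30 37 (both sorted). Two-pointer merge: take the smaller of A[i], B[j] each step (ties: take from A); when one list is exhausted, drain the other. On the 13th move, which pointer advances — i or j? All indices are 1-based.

j

i=1 j=1: A[i]=1<=B[j]=6 take 1, i++
i=2 j=1: A[i]=6<=B[j]=6 take 6, i++
i=3 j=1: A[i]=14>B[j]=6 take 6, j++
i=3 j=2: A[i]=14>B[j]=9 take 9, j++
i=3 j=3: A[i]=14>B[j]=10 take 10, j++
i=3 j=4: A[i]=14<=B[j]=21 take 14, i++
i=4 j=4: A[i]=20<=B[j]=21 take 20, i++
i=5 j=4: A[i]=23>B[j]=21 take 21, j++
i=5 j=5: A[i]=23>B[j]=22 take 22, j++
i=5 j=6: A[i]=23<=B[j]=27 take 23, i++
i=6 j=6: A[i]=36>B[j]=27 take 27, j++
i=6 j=7: A[i]=36>B[j]=28 take 28, j++
i=6 j=8: A[i]=36>B[j]=30 take 30, j++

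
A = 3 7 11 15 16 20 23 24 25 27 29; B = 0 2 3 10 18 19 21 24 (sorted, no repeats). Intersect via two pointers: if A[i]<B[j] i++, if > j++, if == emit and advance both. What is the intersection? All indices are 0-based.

i=0 j=0: 3>0, j++
i=0 j=1: 3>2, j++
i=0 j=2: 3==3 emit, i++,j++
i=1 j=3: 7<10, i++
i=2 j=3: 11>10, j++
i=2 j=4: 11<18, i++
i=3 j=4: 15<18, i++
i=4 j=4: 16<18, i++
i=5 j=4: 20>18, j++
i=5 j=5: 20>19, j++
i=5 j=6: 20<21, i++
i=6 j=6: 23>21, j++
i=6 j=7: 23<24, i++
i=7 j=7: 24==24 emit, i++,j++

intersection = [3, 24]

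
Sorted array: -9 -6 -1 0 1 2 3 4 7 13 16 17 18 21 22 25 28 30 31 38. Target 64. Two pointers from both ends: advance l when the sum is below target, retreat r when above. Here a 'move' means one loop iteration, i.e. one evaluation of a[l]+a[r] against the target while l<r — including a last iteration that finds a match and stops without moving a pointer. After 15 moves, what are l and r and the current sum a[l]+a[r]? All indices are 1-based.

l=1 r=20: -9+38=29 <64, l++
l=2 r=20: -6+38=32 <64, l++
l=3 r=20: -1+38=37 <64, l++
l=4 r=20: 0+38=38 <64, l++
l=5 r=20: 1+38=39 <64, l++
l=6 r=20: 2+38=40 <64, l++
l=7 r=20: 3+38=41 <64, l++
l=8 r=20: 4+38=42 <64, l++
l=9 r=20: 7+38=45 <64, l++
l=10 r=20: 13+38=51 <64, l++
l=11 r=20: 16+38=54 <64, l++
l=12 r=20: 17+38=55 <64, l++
l=13 r=20: 18+38=56 <64, l++
l=14 r=20: 21+38=59 <64, l++
l=15 r=20: 22+38=60 <64, l++

l=16, r=20, sum=63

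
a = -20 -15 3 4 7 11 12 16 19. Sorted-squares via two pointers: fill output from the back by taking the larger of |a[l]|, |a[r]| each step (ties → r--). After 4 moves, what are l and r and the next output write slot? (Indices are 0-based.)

l=2, r=6, next write slot=4

[0,8] |-20|>|19| out[8]=400 → l++
[1,8] |-15|<=|19| out[7]=361 → r--
[1,7] |-15|<=|16| out[6]=256 → r--
[1,6] |-15|>|12| out[5]=225 → l++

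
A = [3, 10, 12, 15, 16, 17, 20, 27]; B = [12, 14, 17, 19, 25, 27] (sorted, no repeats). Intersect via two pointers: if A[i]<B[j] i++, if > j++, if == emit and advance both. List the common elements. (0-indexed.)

intersection = [12, 17, 27]

i=0 j=0: 3<12, i++
i=1 j=0: 10<12, i++
i=2 j=0: 12==12 emit, i++,j++
i=3 j=1: 15>14, j++
i=3 j=2: 15<17, i++
i=4 j=2: 16<17, i++
i=5 j=2: 17==17 emit, i++,j++
i=6 j=3: 20>19, j++
i=6 j=4: 20<25, i++
i=7 j=4: 27>25, j++
i=7 j=5: 27==27 emit, i++,j++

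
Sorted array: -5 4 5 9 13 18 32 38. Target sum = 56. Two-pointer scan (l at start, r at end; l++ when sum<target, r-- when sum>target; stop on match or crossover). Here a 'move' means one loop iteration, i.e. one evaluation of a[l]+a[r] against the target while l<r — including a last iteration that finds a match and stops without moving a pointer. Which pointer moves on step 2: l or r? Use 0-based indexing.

l

l=0 r=7: -5+38=33 <56, l++
l=1 r=7: 4+38=42 <56, l++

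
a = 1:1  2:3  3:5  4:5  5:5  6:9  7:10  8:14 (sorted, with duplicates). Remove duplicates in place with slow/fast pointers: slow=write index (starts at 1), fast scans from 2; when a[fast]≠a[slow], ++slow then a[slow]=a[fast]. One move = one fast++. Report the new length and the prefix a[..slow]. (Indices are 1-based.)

(s=1,f=2) a[fast]=3≠a[slow]=1 write a[2]=3 → slow++,fast++
(s=2,f=3) a[fast]=5≠a[slow]=3 write a[3]=5 → slow++,fast++
(s=3,f=4) a[fast]=5=a[slow] dup → fast++
(s=3,f=5) a[fast]=5=a[slow] dup → fast++
(s=3,f=6) a[fast]=9≠a[slow]=5 write a[4]=9 → slow++,fast++
(s=4,f=7) a[fast]=10≠a[slow]=9 write a[5]=10 → slow++,fast++
(s=5,f=8) a[fast]=14≠a[slow]=10 write a[6]=14 → slow++,fast++

length 6; prefix = [1, 3, 5, 9, 10, 14]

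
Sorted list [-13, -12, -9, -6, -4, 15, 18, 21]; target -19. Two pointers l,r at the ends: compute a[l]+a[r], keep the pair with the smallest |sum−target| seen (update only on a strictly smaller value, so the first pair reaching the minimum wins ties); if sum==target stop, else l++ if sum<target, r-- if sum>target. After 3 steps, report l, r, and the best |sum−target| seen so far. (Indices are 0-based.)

l=0 r=7: -13+21=8 d=27 *, r--
l=0 r=6: -13+18=5 d=24 *, r--
l=0 r=5: -13+15=2 d=21 *, r--

l=0, r=4, best |Δ|=21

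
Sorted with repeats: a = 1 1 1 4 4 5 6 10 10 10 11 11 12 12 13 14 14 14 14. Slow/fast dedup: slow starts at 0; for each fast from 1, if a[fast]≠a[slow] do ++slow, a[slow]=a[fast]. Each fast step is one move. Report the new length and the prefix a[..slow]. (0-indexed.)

(s=0,f=1) a[fast]=1=a[slow] dup → fast++
(s=0,f=2) a[fast]=1=a[slow] dup → fast++
(s=0,f=3) a[fast]=4≠a[slow]=1 write a[1]=4 → slow++,fast++
(s=1,f=4) a[fast]=4=a[slow] dup → fast++
(s=1,f=5) a[fast]=5≠a[slow]=4 write a[2]=5 → slow++,fast++
(s=2,f=6) a[fast]=6≠a[slow]=5 write a[3]=6 → slow++,fast++
(s=3,f=7) a[fast]=10≠a[slow]=6 write a[4]=10 → slow++,fast++
(s=4,f=8) a[fast]=10=a[slow] dup → fast++
(s=4,f=9) a[fast]=10=a[slow] dup → fast++
(s=4,f=10) a[fast]=11≠a[slow]=10 write a[5]=11 → slow++,fast++
(s=5,f=11) a[fast]=11=a[slow] dup → fast++
(s=5,f=12) a[fast]=12≠a[slow]=11 write a[6]=12 → slow++,fast++
(s=6,f=13) a[fast]=12=a[slow] dup → fast++
(s=6,f=14) a[fast]=13≠a[slow]=12 write a[7]=13 → slow++,fast++
(s=7,f=15) a[fast]=14≠a[slow]=13 write a[8]=14 → slow++,fast++
(s=8,f=16) a[fast]=14=a[slow] dup → fast++
(s=8,f=17) a[fast]=14=a[slow] dup → fast++
(s=8,f=18) a[fast]=14=a[slow] dup → fast++

length 9; prefix = [1, 4, 5, 6, 10, 11, 12, 13, 14]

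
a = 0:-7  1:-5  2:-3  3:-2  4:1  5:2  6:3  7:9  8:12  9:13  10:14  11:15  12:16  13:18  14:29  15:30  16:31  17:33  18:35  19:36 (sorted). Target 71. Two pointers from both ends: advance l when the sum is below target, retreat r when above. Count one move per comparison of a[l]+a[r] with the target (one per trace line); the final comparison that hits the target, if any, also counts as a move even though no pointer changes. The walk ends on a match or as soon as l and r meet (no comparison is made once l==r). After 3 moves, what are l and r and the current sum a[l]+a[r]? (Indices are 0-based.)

[0,19] -7+36=29 <71 → l++
[1,19] -5+36=31 <71 → l++
[2,19] -3+36=33 <71 → l++

l=3, r=19, sum=34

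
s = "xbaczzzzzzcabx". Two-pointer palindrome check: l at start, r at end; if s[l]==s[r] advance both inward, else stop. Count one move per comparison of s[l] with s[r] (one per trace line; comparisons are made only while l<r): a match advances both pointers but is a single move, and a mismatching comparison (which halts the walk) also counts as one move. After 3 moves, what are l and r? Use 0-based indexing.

[0,13] 'x'=='x' → l++,r--
[1,12] 'b'=='b' → l++,r--
[2,11] 'a'=='a' → l++,r--

l=3, r=10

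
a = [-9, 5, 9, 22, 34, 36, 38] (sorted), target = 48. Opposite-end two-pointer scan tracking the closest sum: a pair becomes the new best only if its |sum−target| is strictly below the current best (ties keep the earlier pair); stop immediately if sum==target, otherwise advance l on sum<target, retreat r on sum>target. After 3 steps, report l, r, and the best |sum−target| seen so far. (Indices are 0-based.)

l=3, r=6, best |Δ|=1

[0,6] -9+38=29 d=19 * → l++
[1,6] 5+38=43 d=5 * → l++
[2,6] 9+38=47 d=1 * → l++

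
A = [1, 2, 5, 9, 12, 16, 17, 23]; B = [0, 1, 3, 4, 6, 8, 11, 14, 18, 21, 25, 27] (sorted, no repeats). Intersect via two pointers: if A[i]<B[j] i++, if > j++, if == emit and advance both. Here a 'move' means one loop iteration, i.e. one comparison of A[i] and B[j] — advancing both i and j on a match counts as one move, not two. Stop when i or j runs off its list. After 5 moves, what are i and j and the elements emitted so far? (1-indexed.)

i=3, j=5, emitted=[1]

i=1 j=1: 1>0, j++
i=1 j=2: 1==1 emit, i++,j++
i=2 j=3: 2<3, i++
i=3 j=3: 5>3, j++
i=3 j=4: 5>4, j++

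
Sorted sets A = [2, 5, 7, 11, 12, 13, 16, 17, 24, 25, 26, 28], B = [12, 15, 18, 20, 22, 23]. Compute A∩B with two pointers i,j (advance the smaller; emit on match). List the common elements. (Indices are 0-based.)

intersection = [12]

[i=0,j=0] 2<12 → i++
[i=1,j=0] 5<12 → i++
[i=2,j=0] 7<12 → i++
[i=3,j=0] 11<12 → i++
[i=4,j=0] 12==12 emit → i++,j++
[i=5,j=1] 13<15 → i++
[i=6,j=1] 16>15 → j++
[i=6,j=2] 16<18 → i++
[i=7,j=2] 17<18 → i++
[i=8,j=2] 24>18 → j++
[i=8,j=3] 24>20 → j++
[i=8,j=4] 24>22 → j++
[i=8,j=5] 24>23 → j++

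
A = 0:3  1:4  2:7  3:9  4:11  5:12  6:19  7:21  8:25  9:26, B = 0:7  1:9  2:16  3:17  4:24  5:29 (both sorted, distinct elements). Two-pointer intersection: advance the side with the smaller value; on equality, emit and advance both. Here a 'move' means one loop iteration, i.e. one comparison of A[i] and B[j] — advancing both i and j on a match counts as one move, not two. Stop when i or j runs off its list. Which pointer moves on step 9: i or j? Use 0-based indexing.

[i=0,j=0] 3<7 → i++
[i=1,j=0] 4<7 → i++
[i=2,j=0] 7==7 emit → i++,j++
[i=3,j=1] 9==9 emit → i++,j++
[i=4,j=2] 11<16 → i++
[i=5,j=2] 12<16 → i++
[i=6,j=2] 19>16 → j++
[i=6,j=3] 19>17 → j++
[i=6,j=4] 19<24 → i++

i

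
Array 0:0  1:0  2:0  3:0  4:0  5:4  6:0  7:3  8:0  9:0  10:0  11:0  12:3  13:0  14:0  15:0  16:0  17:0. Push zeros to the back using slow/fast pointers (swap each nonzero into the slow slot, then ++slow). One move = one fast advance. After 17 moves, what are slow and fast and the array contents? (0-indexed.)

slow=3, fast=17, a=[4, 3, 3, 0, 0, 0, 0, 0, 0, 0, 0, 0, 0, 0, 0, 0, 0, 0]

slow=0 fast=0: a[fast]=0, fast++
slow=0 fast=1: a[fast]=0, fast++
slow=0 fast=2: a[fast]=0, fast++
slow=0 fast=3: a[fast]=0, fast++
slow=0 fast=4: a[fast]=0, fast++
slow=0 fast=5: a[fast]=4≠0 swap→a[0]=4, slow++,fast++
slow=1 fast=6: a[fast]=0, fast++
slow=1 fast=7: a[fast]=3≠0 swap→a[1]=3, slow++,fast++
slow=2 fast=8: a[fast]=0, fast++
slow=2 fast=9: a[fast]=0, fast++
slow=2 fast=10: a[fast]=0, fast++
slow=2 fast=11: a[fast]=0, fast++
slow=2 fast=12: a[fast]=3≠0 swap→a[2]=3, slow++,fast++
slow=3 fast=13: a[fast]=0, fast++
slow=3 fast=14: a[fast]=0, fast++
slow=3 fast=15: a[fast]=0, fast++
slow=3 fast=16: a[fast]=0, fast++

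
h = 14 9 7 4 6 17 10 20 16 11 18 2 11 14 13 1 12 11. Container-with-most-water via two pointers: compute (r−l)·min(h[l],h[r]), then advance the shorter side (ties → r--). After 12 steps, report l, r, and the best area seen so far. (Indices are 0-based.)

l=0 r=17: min(14,11)*17=187 best=187 *, r--
l=0 r=16: min(14,12)*16=192 best=192 *, r--
l=0 r=15: min(14,1)*15=15 best=192, r--
l=0 r=14: min(14,13)*14=182 best=192, r--
l=0 r=13: min(14,14)*13=182 best=192, r--
l=0 r=12: min(14,11)*12=132 best=192, r--
l=0 r=11: min(14,2)*11=22 best=192, r--
l=0 r=10: min(14,18)*10=140 best=192, l++
l=1 r=10: min(9,18)*9=81 best=192, l++
l=2 r=10: min(7,18)*8=56 best=192, l++
l=3 r=10: min(4,18)*7=28 best=192, l++
l=4 r=10: min(6,18)*6=36 best=192, l++

l=5, r=10, best area=192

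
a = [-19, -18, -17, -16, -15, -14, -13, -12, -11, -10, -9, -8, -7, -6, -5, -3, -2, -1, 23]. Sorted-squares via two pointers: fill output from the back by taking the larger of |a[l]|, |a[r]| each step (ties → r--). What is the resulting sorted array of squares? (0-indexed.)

l=0 r=18: |-19|<=|23| out[18]=529, r--
l=0 r=17: |-19|>|-1| out[17]=361, l++
l=1 r=17: |-18|>|-1| out[16]=324, l++
l=2 r=17: |-17|>|-1| out[15]=289, l++
l=3 r=17: |-16|>|-1| out[14]=256, l++
l=4 r=17: |-15|>|-1| out[13]=225, l++
l=5 r=17: |-14|>|-1| out[12]=196, l++
l=6 r=17: |-13|>|-1| out[11]=169, l++
l=7 r=17: |-12|>|-1| out[10]=144, l++
l=8 r=17: |-11|>|-1| out[9]=121, l++
l=9 r=17: |-10|>|-1| out[8]=100, l++
l=10 r=17: |-9|>|-1| out[7]=81, l++
l=11 r=17: |-8|>|-1| out[6]=64, l++
l=12 r=17: |-7|>|-1| out[5]=49, l++
l=13 r=17: |-6|>|-1| out[4]=36, l++
l=14 r=17: |-5|>|-1| out[3]=25, l++
l=15 r=17: |-3|>|-1| out[2]=9, l++
l=16 r=17: |-2|>|-1| out[1]=4, l++
l=17 r=17: |-1|<=|-1| out[0]=1, r--

[1, 4, 9, 25, 36, 49, 64, 81, 100, 121, 144, 169, 196, 225, 256, 289, 324, 361, 529]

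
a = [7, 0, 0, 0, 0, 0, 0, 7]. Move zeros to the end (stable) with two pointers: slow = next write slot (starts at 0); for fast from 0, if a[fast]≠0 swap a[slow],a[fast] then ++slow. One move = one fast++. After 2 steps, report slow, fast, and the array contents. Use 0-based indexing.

(s=0,f=0) a[fast]=7≠0 swap→a[0]=7 → slow++,fast++
(s=1,f=1) a[fast]=0 → fast++

slow=1, fast=2, a=[7, 0, 0, 0, 0, 0, 0, 7]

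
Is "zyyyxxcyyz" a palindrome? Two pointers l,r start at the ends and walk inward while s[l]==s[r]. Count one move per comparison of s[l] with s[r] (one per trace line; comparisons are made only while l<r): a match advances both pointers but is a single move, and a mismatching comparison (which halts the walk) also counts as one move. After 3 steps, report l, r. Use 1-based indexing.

l=4, r=7

l=1 r=10: 'z'=='z', l++,r--
l=2 r=9: 'y'=='y', l++,r--
l=3 r=8: 'y'=='y', l++,r--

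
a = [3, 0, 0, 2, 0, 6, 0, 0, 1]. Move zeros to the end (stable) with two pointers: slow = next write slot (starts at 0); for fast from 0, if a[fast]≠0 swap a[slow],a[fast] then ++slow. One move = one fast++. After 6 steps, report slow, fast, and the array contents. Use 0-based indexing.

slow=0 fast=0: a[fast]=3≠0 swap→a[0]=3, slow++,fast++
slow=1 fast=1: a[fast]=0, fast++
slow=1 fast=2: a[fast]=0, fast++
slow=1 fast=3: a[fast]=2≠0 swap→a[1]=2, slow++,fast++
slow=2 fast=4: a[fast]=0, fast++
slow=2 fast=5: a[fast]=6≠0 swap→a[2]=6, slow++,fast++

slow=3, fast=6, a=[3, 2, 6, 0, 0, 0, 0, 0, 1]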